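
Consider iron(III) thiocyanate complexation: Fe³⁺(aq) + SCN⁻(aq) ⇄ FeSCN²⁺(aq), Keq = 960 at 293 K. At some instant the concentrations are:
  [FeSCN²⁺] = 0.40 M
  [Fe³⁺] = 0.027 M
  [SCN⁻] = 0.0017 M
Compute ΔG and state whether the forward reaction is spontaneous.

Q = [FeSCN²⁺] / ([Fe³⁺]·[SCN⁻]) = (0.40) / ((0.027)·(0.0017)) = 8710
ΔG = RT ln(Q/Keq) = (8.314 J mol⁻¹ K⁻¹)(293 K) × ln(8710/960)
   = (2.436 kJ/mol)(2.205) = 5.37 kJ/mol
ΔG > 0, so the forward reaction is non-spontaneous (proceeds in reverse).

ΔG = 5.37 kJ/mol; the forward reaction is non-spontaneous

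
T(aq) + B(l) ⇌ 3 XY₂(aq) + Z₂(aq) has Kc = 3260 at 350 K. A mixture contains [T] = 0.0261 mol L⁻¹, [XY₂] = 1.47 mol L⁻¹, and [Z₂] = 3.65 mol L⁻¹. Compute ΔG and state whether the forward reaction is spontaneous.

(B is a pure liquid — omitted from Qc.)
Qc = [XY₂]³·[Z₂] / [T] = (1.47)³·(3.65) / (0.0261) = 444
ΔG = RT ln(Qc/Kc) = (8.314 J mol⁻¹ K⁻¹)(350 K) × ln(444/3260)
   = (2.910 kJ/mol)(-1.994) = -5.80 kJ/mol
ΔG < 0, so the forward reaction is spontaneous (proceeds forward).

ΔG = -5.80 kJ/mol; the forward reaction is spontaneous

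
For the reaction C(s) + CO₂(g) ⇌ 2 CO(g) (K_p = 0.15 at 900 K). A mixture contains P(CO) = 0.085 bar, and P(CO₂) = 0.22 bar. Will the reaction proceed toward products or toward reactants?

toward products

(C is a pure solid — omitted from Q_p.)
Q_p = P(CO)² / P(CO₂) = (0.085)² / (0.22) = 0.033
Q_p = 0.033 < K_p = 0.15, so the forward reaction proceeds.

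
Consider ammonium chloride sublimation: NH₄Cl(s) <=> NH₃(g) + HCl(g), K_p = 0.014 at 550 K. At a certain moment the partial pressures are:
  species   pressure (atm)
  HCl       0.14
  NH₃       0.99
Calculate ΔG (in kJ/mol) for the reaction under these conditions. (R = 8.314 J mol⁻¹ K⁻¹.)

(NH₄Cl is a pure solid — omitted from Q_p.)
Q_p = P(NH₃)·P(HCl) = (0.99)·(0.14) = 0.139
ΔG = RT ln(Q_p/K_p) = (8.314 J mol⁻¹ K⁻¹)(550 K) × ln(0.139/0.014)
   = (4.573 kJ/mol)(2.295) = 10.5 kJ/mol
ΔG > 0, so the forward reaction is non-spontaneous (proceeds in reverse).

ΔG = 10.5 kJ/mol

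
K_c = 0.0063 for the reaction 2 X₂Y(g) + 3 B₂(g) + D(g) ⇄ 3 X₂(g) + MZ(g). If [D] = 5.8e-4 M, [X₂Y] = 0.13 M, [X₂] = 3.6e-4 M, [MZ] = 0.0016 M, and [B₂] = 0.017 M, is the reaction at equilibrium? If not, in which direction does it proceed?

Q_c = [X₂]³·[MZ] / ([X₂Y]²·[B₂]³·[D]) = (3.6e-4)³·(0.0016) / ((0.13)²·(0.017)³·(5.8e-4)) = 0.0016
Q_c = 0.0016 < K_c = 0.0063, so the forward reaction proceeds.

to the right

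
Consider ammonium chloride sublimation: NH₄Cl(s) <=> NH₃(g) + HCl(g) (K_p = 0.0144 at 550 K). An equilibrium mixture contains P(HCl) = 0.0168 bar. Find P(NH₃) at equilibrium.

P(NH₃) = 0.857 bar

(NH₄Cl is a pure solid — omitted from K_p.)
At equilibrium, K_p = P(NH₃)·P(HCl) = 0.0144.
(P(NH₃))·(0.0168) = 0.0144
P(NH₃) = 0.857 bar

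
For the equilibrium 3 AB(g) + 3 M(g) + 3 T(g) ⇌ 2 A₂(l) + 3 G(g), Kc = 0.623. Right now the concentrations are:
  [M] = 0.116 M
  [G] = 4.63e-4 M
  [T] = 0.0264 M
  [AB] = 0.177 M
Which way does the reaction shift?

no net change (already at equilibrium)

(A₂ is a pure liquid — omitted from Qc.)
Qc = [G]³ / ([AB]³·[M]³·[T]³) = (4.63e-4)³ / ((0.177)³·(0.116)³·(0.0264)³) = 0.623
Qc = 0.623 = Kc, so the system is already at equilibrium.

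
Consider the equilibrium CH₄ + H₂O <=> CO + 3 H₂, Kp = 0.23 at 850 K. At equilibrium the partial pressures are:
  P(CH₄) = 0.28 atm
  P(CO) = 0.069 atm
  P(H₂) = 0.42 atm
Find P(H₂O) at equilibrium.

P(H₂O) = 0.079 atm

At equilibrium, Kp = P(CO)·P(H₂)³ / (P(CH₄)·P(H₂O)) = 0.23.
(0.069)·(0.42)³ / ((0.28)·(P(H₂O))) = 0.23
P(H₂O) = 0.0794 = 0.079 atm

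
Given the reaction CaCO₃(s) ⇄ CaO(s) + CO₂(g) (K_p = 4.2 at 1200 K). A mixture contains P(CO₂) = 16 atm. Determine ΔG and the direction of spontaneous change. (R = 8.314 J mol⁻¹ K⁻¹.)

ΔG = 13.3 kJ/mol; the forward reaction is non-spontaneous

(CaCO₃, CaO are pure solids — omitted from Q_p.)
Q_p = P(CO₂) = 16.0
ΔG = RT ln(Q_p/K_p) = (8.314 J mol⁻¹ K⁻¹)(1200 K) × ln(16.0/4.2)
   = (9.977 kJ/mol)(1.338) = 13.3 kJ/mol
ΔG > 0, so the forward reaction is non-spontaneous (proceeds in reverse).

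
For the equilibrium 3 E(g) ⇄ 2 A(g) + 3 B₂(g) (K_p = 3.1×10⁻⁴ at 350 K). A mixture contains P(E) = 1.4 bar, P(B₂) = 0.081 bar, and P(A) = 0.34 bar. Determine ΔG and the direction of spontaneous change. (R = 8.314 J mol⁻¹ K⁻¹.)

Q_p = P(A)²·P(B₂)³ / P(E)³ = (0.34)²·(0.081)³ / (1.4)³ = 2.24×10⁻⁵
ΔG = RT ln(Q_p/K_p) = (8.314 J mol⁻¹ K⁻¹)(350 K) × ln(2.24×10⁻⁵/3.1×10⁻⁴)
   = (2.910 kJ/mol)(-2.628) = -7.65 kJ/mol
ΔG < 0, so the forward reaction is spontaneous (proceeds forward).

ΔG = -7.65 kJ/mol; the forward reaction is spontaneous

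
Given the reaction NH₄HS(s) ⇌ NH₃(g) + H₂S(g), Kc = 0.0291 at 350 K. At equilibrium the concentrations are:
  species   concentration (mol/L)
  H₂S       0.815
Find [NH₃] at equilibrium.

(NH₄HS is a pure solid — omitted from Kc.)
At equilibrium, Kc = [NH₃]·[H₂S] = 0.0291.
([NH₃])·(0.815) = 0.0291
[NH₃] = 0.0357 mol/L

[NH₃] = 0.0357 mol/L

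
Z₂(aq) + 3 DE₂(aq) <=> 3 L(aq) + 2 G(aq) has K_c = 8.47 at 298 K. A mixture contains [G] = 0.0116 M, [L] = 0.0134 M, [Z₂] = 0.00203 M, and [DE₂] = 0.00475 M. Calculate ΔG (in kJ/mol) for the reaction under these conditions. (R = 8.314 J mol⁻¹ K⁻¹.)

Q_c = [L]³·[G]² / ([Z₂]·[DE₂]³) = (0.0134)³·(0.0116)² / ((0.00203)·(0.00475)³) = 1.49
ΔG = RT ln(Q_c/K_c) = (8.314 J mol⁻¹ K⁻¹)(298 K) × ln(1.49/8.47)
   = (2.478 kJ/mol)(-1.738) = -4.31 kJ/mol
ΔG < 0, so the forward reaction is spontaneous (proceeds forward).

ΔG = -4.31 kJ/mol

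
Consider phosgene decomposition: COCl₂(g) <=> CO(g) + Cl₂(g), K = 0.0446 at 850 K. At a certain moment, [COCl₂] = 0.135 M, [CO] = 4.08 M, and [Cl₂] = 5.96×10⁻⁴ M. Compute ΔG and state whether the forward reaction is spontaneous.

ΔG = -6.41 kJ/mol; the forward reaction is spontaneous

Q = [CO]·[Cl₂] / [COCl₂] = (4.08)·(5.96×10⁻⁴) / (0.135) = 0.0180
ΔG = RT ln(Q/K) = (8.314 J mol⁻¹ K⁻¹)(850 K) × ln(0.0180/0.0446)
   = (7.067 kJ/mol)(-0.9074) = -6.41 kJ/mol
ΔG < 0, so the forward reaction is spontaneous (proceeds forward).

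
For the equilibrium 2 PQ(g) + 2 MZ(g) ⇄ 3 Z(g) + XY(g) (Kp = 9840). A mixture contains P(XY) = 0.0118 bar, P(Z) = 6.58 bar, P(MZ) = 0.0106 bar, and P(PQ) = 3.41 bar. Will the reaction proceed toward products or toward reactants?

forward (toward products)

Qp = P(Z)³·P(XY) / (P(PQ)²·P(MZ)²) = (6.58)³·(0.0118) / ((3.41)²·(0.0106)²) = 2570
Qp = 2570 < Kp = 9840, so the forward reaction proceeds.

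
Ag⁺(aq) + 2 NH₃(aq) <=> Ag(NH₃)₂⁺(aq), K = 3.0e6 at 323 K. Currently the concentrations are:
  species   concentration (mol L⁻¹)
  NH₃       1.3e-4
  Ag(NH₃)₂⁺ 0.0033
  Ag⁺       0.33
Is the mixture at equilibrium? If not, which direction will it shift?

Q = [Ag(NH₃)₂⁺] / ([Ag⁺]·[NH₃]²) = (0.0033) / ((0.33)·(1.3e-4)²) = 5.9e5
Q = 5.9e5 < K = 3.0e6: net forward reaction.

no; Q < K, reaction proceeds forward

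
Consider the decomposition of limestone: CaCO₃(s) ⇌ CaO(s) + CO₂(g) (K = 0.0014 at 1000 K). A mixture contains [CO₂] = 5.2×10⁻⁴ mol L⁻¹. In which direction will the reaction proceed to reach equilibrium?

(CaCO₃, CaO are pure solids — omitted from Q.)
Q = [CO₂] = 5.2×10⁻⁴
Q = 5.2×10⁻⁴ < K = 0.0014, so the forward reaction proceeds.

in the forward direction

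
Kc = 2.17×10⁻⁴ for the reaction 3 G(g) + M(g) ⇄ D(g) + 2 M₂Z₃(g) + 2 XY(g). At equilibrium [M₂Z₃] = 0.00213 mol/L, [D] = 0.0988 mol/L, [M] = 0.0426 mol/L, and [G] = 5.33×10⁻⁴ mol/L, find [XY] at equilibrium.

[XY] = 5.59×10⁻⁵ mol/L

At equilibrium, Kc = [D]·[M₂Z₃]²·[XY]² / ([G]³·[M]) = 2.17×10⁻⁴.
(0.0988)·(0.00213)²·([XY])² / ((5.33×10⁻⁴)³·(0.0426)) = 2.17×10⁻⁴
[XY]² = 3.12×10⁻⁹ ⇒ [XY] = 5.59×10⁻⁵ mol/L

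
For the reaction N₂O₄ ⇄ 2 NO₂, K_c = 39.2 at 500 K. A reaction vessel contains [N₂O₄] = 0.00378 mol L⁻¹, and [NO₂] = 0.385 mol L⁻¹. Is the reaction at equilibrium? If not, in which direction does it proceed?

neither direction; the system is at equilibrium

Q_c = [NO₂]² / [N₂O₄] = (0.385)² / (0.00378) = 39.2
Q_c = 39.2 = K_c, so the system is already at equilibrium.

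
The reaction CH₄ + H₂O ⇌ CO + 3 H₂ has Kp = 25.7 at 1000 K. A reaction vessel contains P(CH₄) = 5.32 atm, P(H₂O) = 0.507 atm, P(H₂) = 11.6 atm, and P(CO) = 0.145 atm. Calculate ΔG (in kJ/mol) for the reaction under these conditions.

Qp = P(CO)·P(H₂)³ / (P(CH₄)·P(H₂O)) = (0.145)·(11.6)³ / ((5.32)·(0.507)) = 83.9
ΔG = RT ln(Qp/Kp) = (8.314 J mol⁻¹ K⁻¹)(1000 K) × ln(83.9/25.7)
   = (8.314 kJ/mol)(1.183) = 9.84 kJ/mol
ΔG > 0, so the forward reaction is non-spontaneous (proceeds in reverse).

ΔG = 9.84 kJ/mol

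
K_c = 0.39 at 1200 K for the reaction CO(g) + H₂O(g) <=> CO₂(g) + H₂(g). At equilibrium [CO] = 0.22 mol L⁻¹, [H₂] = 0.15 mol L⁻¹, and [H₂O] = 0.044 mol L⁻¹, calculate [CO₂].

At equilibrium, K_c = [CO₂]·[H₂] / ([CO]·[H₂O]) = 0.39.
([CO₂])·(0.15) / ((0.22)·(0.044)) = 0.39
[CO₂] = 0.0252 = 0.025 mol L⁻¹

[CO₂] = 0.025 mol L⁻¹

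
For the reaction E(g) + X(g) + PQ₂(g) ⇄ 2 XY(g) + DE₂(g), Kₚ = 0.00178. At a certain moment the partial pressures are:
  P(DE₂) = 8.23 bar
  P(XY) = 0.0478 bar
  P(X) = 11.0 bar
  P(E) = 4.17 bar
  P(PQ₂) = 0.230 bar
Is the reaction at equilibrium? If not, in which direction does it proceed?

Qₚ = P(XY)²·P(DE₂) / (P(E)·P(X)·P(PQ₂)) = (0.0478)²·(8.23) / ((4.17)·(11.0)·(0.230)) = 0.00178
Qₚ = 0.00178 = Kₚ, so the system is already at equilibrium.

neither direction; the system is at equilibrium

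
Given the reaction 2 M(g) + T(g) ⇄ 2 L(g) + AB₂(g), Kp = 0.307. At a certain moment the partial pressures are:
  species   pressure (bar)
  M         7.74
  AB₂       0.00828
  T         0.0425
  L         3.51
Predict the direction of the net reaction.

to the right

Qp = P(L)²·P(AB₂) / (P(M)²·P(T)) = (3.51)²·(0.00828) / ((7.74)²·(0.0425)) = 0.0401
Qp = 0.0401 < Kp = 0.307, so the forward reaction proceeds.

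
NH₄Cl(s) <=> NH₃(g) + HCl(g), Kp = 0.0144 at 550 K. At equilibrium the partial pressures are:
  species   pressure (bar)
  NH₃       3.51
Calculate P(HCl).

P(HCl) = 0.00410 bar

(NH₄Cl is a pure solid — omitted from Kp.)
At equilibrium, Kp = P(NH₃)·P(HCl) = 0.0144.
(3.51)·(P(HCl)) = 0.0144
P(HCl) = 0.00410 bar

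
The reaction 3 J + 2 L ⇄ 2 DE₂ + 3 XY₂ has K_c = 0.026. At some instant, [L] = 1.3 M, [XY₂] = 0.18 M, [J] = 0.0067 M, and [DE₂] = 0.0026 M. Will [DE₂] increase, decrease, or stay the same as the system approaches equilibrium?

Q_c = [DE₂]²·[XY₂]³ / ([J]³·[L]²) = (0.0026)²·(0.18)³ / ((0.0067)³·(1.3)²) = 0.078
Q_c = 0.078 > K_c = 0.026: net reverse reaction.
DE₂ is a product, so it decreases.

decrease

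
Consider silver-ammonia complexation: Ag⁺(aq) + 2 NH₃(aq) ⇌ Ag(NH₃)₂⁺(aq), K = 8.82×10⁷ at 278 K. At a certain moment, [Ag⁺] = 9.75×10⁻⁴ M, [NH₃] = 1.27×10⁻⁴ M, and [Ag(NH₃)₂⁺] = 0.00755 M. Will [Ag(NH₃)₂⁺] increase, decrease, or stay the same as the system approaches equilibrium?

decrease

Q = [Ag(NH₃)₂⁺] / ([Ag⁺]·[NH₃]²) = (0.00755) / ((9.75×10⁻⁴)·(1.27×10⁻⁴)²) = 4.80×10⁸
Q = 4.80×10⁸ > K = 8.82×10⁷: net reverse reaction.
Ag(NH₃)₂⁺ is a product, so it decreases.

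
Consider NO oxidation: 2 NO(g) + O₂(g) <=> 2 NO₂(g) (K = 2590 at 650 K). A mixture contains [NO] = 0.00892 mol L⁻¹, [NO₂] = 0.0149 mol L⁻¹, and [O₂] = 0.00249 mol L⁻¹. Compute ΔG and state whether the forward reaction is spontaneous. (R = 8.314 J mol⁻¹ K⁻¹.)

Q = [NO₂]² / ([NO]²·[O₂]) = (0.0149)² / ((0.00892)²·(0.00249)) = 1120
ΔG = RT ln(Q/K) = (8.314 J mol⁻¹ K⁻¹)(650 K) × ln(1120/2590)
   = (5.404 kJ/mol)(-0.8383) = -4.53 kJ/mol
ΔG < 0, so the forward reaction is spontaneous (proceeds forward).

ΔG = -4.53 kJ/mol; the forward reaction is spontaneous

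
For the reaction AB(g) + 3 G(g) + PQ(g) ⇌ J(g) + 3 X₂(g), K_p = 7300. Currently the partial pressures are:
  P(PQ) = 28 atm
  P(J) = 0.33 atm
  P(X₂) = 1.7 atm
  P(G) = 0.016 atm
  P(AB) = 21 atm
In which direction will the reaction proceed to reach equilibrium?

in the forward direction

Q_p = P(J)·P(X₂)³ / (P(AB)·P(G)³·P(PQ)) = (0.33)·(1.7)³ / ((21)·(0.016)³·(28)) = 670
Q_p = 670 < K_p = 7300, so the forward reaction proceeds.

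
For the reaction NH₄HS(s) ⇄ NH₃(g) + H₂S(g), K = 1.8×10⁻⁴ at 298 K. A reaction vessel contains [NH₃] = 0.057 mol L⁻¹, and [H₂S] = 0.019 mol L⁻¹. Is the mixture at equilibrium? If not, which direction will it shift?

(NH₄HS is a pure solid — omitted from Q.)
Q = [NH₃]·[H₂S] = (0.057)·(0.019) = 0.0011
Q = 0.0011 > K = 1.8×10⁻⁴: net reverse reaction.

no; Q > K, reaction proceeds in reverse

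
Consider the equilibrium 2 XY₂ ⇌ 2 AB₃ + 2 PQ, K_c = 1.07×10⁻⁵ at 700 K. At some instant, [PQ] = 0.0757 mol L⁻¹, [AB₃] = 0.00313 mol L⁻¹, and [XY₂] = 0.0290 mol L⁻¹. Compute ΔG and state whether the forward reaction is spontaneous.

ΔG = 10.7 kJ/mol; the forward reaction is non-spontaneous

Q_c = [AB₃]²·[PQ]² / [XY₂]² = (0.00313)²·(0.0757)² / (0.0290)² = 6.68×10⁻⁵
ΔG = RT ln(Q_c/K_c) = (8.314 J mol⁻¹ K⁻¹)(700 K) × ln(6.68×10⁻⁵/1.07×10⁻⁵)
   = (5.820 kJ/mol)(1.831) = 10.7 kJ/mol
ΔG > 0, so the forward reaction is non-spontaneous (proceeds in reverse).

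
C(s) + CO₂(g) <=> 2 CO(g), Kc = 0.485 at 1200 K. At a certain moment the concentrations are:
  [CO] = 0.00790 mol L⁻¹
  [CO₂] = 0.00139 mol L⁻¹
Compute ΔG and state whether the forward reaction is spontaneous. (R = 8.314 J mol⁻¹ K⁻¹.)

(C is a pure solid — omitted from Qc.)
Qc = [CO]² / [CO₂] = (0.00790)² / (0.00139) = 0.0449
ΔG = RT ln(Qc/Kc) = (8.314 J mol⁻¹ K⁻¹)(1200 K) × ln(0.0449/0.485)
   = (9.977 kJ/mol)(-2.380) = -23.7 kJ/mol
ΔG < 0, so the forward reaction is spontaneous (proceeds forward).

ΔG = -23.7 kJ/mol; the forward reaction is spontaneous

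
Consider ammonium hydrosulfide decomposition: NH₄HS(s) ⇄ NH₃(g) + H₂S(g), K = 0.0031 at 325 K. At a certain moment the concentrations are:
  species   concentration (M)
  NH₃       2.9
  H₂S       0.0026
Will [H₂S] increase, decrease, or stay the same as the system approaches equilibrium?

decrease

(NH₄HS is a pure solid — omitted from Q.)
Q = [NH₃]·[H₂S] = (2.9)·(0.0026) = 0.0075
Q = 0.0075 > K = 0.0031: net reverse reaction.
H₂S is a product, so it decreases.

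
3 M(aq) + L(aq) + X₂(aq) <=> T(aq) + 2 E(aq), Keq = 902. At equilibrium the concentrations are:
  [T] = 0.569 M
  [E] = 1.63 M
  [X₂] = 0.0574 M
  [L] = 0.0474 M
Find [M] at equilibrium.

At equilibrium, Keq = [T]·[E]² / ([M]³·[L]·[X₂]) = 902.
(0.569)·(1.63)² / (([M])³·(0.0474)·(0.0574)) = 902
[M]³ = 0.616 ⇒ [M] = 0.851 M

[M] = 0.851 M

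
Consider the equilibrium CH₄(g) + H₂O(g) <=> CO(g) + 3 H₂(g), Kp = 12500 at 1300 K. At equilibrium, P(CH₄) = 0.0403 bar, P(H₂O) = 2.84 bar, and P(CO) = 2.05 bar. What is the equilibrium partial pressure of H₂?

P(H₂) = 8.87 bar

At equilibrium, Kp = P(CO)·P(H₂)³ / (P(CH₄)·P(H₂O)) = 12500.
(2.05)·(P(H₂))³ / ((0.0403)·(2.84)) = 12500
P(H₂)³ = 698 ⇒ P(H₂) = 8.87 bar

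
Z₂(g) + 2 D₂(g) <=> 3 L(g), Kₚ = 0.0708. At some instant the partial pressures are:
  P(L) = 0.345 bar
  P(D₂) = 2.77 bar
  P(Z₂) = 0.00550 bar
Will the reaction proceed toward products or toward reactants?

reverse (toward reactants)

Qₚ = P(L)³ / (P(Z₂)·P(D₂)²) = (0.345)³ / ((0.00550)·(2.77)²) = 0.973
Qₚ = 0.973 > Kₚ = 0.0708, so the reverse reaction proceeds.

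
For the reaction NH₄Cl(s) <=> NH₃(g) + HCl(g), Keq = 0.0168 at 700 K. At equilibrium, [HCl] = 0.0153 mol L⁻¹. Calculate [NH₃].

(NH₄Cl is a pure solid — omitted from Keq.)
At equilibrium, Keq = [NH₃]·[HCl] = 0.0168.
([NH₃])·(0.0153) = 0.0168
[NH₃] = 1.10 mol L⁻¹

[NH₃] = 1.10 mol L⁻¹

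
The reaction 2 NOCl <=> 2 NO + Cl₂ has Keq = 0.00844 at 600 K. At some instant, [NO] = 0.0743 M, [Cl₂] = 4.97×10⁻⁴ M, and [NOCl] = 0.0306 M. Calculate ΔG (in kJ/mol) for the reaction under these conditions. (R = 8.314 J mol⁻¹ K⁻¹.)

ΔG = -5.28 kJ/mol

Q = [NO]²·[Cl₂] / [NOCl]² = (0.0743)²·(4.97×10⁻⁴) / (0.0306)² = 0.00293
ΔG = RT ln(Q/Keq) = (8.314 J mol⁻¹ K⁻¹)(600 K) × ln(0.00293/0.00844)
   = (4.988 kJ/mol)(-1.058) = -5.28 kJ/mol
ΔG < 0, so the forward reaction is spontaneous (proceeds forward).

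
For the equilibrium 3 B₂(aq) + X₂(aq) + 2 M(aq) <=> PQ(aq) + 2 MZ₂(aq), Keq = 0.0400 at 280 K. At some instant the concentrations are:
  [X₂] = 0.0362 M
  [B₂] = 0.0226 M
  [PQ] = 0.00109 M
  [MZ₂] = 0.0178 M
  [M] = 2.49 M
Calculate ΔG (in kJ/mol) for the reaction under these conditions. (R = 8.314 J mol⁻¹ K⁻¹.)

ΔG = 2.80 kJ/mol

Q = [PQ]·[MZ₂]² / ([B₂]³·[X₂]·[M]²) = (0.00109)·(0.0178)² / ((0.0226)³·(0.0362)·(2.49)²) = 0.133
ΔG = RT ln(Q/Keq) = (8.314 J mol⁻¹ K⁻¹)(280 K) × ln(0.133/0.0400)
   = (2.328 kJ/mol)(1.201) = 2.80 kJ/mol
ΔG > 0, so the forward reaction is non-spontaneous (proceeds in reverse).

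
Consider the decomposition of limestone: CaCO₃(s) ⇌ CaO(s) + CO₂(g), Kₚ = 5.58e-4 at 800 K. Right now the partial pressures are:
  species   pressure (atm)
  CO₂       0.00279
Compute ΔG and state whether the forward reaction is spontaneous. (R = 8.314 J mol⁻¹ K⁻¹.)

(CaCO₃, CaO are pure solids — omitted from Qₚ.)
Qₚ = P(CO₂) = 0.00279
ΔG = RT ln(Qₚ/Kₚ) = (8.314 J mol⁻¹ K⁻¹)(800 K) × ln(0.00279/5.58e-4)
   = (6.651 kJ/mol)(1.609) = 10.7 kJ/mol
ΔG > 0, so the forward reaction is non-spontaneous (proceeds in reverse).

ΔG = 10.7 kJ/mol; the forward reaction is non-spontaneous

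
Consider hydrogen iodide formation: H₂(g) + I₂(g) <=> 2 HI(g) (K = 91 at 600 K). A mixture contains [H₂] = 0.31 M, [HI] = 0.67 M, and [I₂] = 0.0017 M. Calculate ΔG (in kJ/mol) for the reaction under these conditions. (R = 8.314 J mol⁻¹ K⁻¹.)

ΔG = 11.2 kJ/mol

Q = [HI]² / ([H₂]·[I₂]) = (0.67)² / ((0.31)·(0.0017)) = 852
ΔG = RT ln(Q/K) = (8.314 J mol⁻¹ K⁻¹)(600 K) × ln(852/91)
   = (4.988 kJ/mol)(2.237) = 11.2 kJ/mol
ΔG > 0, so the forward reaction is non-spontaneous (proceeds in reverse).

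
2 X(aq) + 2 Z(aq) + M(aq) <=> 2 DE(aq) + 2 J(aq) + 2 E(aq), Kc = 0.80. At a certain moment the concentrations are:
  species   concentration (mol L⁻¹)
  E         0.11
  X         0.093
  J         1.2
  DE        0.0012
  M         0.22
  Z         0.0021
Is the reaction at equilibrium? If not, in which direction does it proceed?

Qc = [DE]²·[J]²·[E]² / ([X]²·[Z]²·[M]) = (0.0012)²·(1.2)²·(0.11)² / ((0.093)²·(0.0021)²·(0.22)) = 3.0
Qc = 3.0 > Kc = 0.80, so the reverse reaction proceeds.

to the left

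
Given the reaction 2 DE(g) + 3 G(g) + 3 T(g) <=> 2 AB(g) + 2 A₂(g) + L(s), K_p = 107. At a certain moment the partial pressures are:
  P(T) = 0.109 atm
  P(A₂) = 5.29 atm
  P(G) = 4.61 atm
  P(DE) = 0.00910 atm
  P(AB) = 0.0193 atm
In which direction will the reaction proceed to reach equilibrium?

toward reactants

(L is a pure solid — omitted from Q_p.)
Q_p = P(AB)²·P(A₂)² / (P(DE)²·P(G)³·P(T)³) = (0.0193)²·(5.29)² / ((0.00910)²·(4.61)³·(0.109)³) = 992
Q_p = 992 > K_p = 107, so the reverse reaction proceeds.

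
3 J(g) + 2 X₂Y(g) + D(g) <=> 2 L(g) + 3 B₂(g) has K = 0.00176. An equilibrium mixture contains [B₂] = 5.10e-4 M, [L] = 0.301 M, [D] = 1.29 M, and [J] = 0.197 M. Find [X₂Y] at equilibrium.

At equilibrium, K = [L]²·[B₂]³ / ([J]³·[X₂Y]²·[D]) = 0.00176.
(0.301)²·(5.10e-4)³ / ((0.197)³·([X₂Y])²·(1.29)) = 0.00176
[X₂Y]² = 6.92e-7 ⇒ [X₂Y] = 8.32e-4 M

[X₂Y] = 8.32e-4 M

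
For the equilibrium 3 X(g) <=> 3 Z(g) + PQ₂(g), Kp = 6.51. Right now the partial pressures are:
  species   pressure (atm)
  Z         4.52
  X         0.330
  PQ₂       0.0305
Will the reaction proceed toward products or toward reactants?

reverse (toward reactants)

Qp = P(Z)³·P(PQ₂) / P(X)³ = (4.52)³·(0.0305) / (0.330)³ = 78.4
Qp = 78.4 > Kp = 6.51, so the reverse reaction proceeds.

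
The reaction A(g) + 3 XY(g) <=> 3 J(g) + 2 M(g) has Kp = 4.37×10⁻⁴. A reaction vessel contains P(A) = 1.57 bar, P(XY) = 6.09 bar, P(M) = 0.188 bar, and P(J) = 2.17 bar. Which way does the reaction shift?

toward reactants

Qp = P(J)³·P(M)² / (P(A)·P(XY)³) = (2.17)³·(0.188)² / ((1.57)·(6.09)³) = 0.00102
Qp = 0.00102 > Kp = 4.37×10⁻⁴, so the reverse reaction proceeds.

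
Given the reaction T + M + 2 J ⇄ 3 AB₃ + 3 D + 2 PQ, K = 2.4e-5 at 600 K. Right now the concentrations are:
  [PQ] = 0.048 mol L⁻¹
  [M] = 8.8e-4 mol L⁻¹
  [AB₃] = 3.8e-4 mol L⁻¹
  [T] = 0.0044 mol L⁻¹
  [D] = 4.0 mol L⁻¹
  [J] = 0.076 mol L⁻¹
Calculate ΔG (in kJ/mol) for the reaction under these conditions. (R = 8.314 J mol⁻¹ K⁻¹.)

Q = [AB₃]³·[D]³·[PQ]² / ([T]·[M]·[J]²) = (3.8e-4)³·(4.0)³·(0.048)² / ((0.0044)·(8.8e-4)·(0.076)²) = 3.62e-4
ΔG = RT ln(Q/K) = (8.314 J mol⁻¹ K⁻¹)(600 K) × ln(3.62e-4/2.4e-5)
   = (4.988 kJ/mol)(2.714) = 13.5 kJ/mol
ΔG > 0, so the forward reaction is non-spontaneous (proceeds in reverse).

ΔG = 13.5 kJ/mol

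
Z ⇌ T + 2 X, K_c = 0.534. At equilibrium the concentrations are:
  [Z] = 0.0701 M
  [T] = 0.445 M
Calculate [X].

[X] = 0.290 M

At equilibrium, K_c = [T]·[X]² / [Z] = 0.534.
(0.445)·([X])² / (0.0701) = 0.534
[X]² = 0.0841 ⇒ [X] = 0.290 M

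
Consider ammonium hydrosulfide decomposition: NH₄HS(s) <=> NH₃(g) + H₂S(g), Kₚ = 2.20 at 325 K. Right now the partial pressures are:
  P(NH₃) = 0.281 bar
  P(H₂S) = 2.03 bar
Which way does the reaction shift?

(NH₄HS is a pure solid — omitted from Qₚ.)
Qₚ = P(NH₃)·P(H₂S) = (0.281)·(2.03) = 0.570
Qₚ = 0.570 < Kₚ = 2.20, so the forward reaction proceeds.

to the right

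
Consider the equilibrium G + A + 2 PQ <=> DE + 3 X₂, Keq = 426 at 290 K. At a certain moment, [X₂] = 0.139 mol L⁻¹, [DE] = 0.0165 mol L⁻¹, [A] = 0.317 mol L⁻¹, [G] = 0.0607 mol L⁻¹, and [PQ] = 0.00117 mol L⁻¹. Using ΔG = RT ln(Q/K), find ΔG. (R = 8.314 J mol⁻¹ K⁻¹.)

ΔG = 3.31 kJ/mol

Q = [DE]·[X₂]³ / ([G]·[A]·[PQ]²) = (0.0165)·(0.139)³ / ((0.0607)·(0.317)·(0.00117)²) = 1680
ΔG = RT ln(Q/Keq) = (8.314 J mol⁻¹ K⁻¹)(290 K) × ln(1680/426)
   = (2.411 kJ/mol)(1.372) = 3.31 kJ/mol
ΔG > 0, so the forward reaction is non-spontaneous (proceeds in reverse).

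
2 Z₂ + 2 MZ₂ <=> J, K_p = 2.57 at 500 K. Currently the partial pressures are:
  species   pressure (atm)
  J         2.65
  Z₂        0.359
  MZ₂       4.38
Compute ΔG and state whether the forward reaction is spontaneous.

Q_p = P(J) / (P(Z₂)²·P(MZ₂)²) = (2.65) / ((0.359)²·(4.38)²) = 1.07
ΔG = RT ln(Q_p/K_p) = (8.314 J mol⁻¹ K⁻¹)(500 K) × ln(1.07/2.57)
   = (4.157 kJ/mol)(-0.8762) = -3.64 kJ/mol
ΔG < 0, so the forward reaction is spontaneous (proceeds forward).

ΔG = -3.64 kJ/mol; the forward reaction is spontaneous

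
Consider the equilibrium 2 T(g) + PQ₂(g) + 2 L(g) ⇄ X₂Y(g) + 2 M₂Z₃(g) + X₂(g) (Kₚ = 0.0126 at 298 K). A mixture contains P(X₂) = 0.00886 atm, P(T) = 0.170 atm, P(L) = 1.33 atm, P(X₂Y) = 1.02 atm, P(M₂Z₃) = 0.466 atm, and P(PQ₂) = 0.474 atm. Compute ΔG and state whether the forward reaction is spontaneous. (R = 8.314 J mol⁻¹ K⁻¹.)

ΔG = 4.61 kJ/mol; the forward reaction is non-spontaneous

Qₚ = P(X₂Y)·P(M₂Z₃)²·P(X₂) / (P(T)²·P(PQ₂)·P(L)²) = (1.02)·(0.466)²·(0.00886) / ((0.170)²·(0.474)·(1.33)²) = 0.0810
ΔG = RT ln(Qₚ/Kₚ) = (8.314 J mol⁻¹ K⁻¹)(298 K) × ln(0.0810/0.0126)
   = (2.478 kJ/mol)(1.861) = 4.61 kJ/mol
ΔG > 0, so the forward reaction is non-spontaneous (proceeds in reverse).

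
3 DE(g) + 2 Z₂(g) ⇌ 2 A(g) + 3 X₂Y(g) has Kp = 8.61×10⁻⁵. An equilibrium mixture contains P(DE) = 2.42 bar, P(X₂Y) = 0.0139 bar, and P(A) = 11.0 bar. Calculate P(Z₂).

P(Z₂) = 0.516 bar

At equilibrium, Kp = P(A)²·P(X₂Y)³ / (P(DE)³·P(Z₂)²) = 8.61×10⁻⁵.
(11.0)²·(0.0139)³ / ((2.42)³·(P(Z₂))²) = 8.61×10⁻⁵
P(Z₂)² = 0.266 ⇒ P(Z₂) = 0.516 bar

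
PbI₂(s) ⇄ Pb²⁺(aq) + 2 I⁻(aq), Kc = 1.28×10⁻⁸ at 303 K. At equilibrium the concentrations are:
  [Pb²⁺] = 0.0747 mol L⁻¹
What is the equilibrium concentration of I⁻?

[I⁻] = 4.14×10⁻⁴ mol L⁻¹

(PbI₂ is a pure solid — omitted from Kc.)
At equilibrium, Kc = [Pb²⁺]·[I⁻]² = 1.28×10⁻⁸.
(0.0747)·([I⁻])² = 1.28×10⁻⁸
[I⁻]² = 1.71×10⁻⁷ ⇒ [I⁻] = 4.14×10⁻⁴ mol L⁻¹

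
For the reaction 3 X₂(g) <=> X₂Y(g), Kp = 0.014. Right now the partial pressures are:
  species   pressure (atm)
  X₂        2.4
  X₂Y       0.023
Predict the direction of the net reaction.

Qp = P(X₂Y) / P(X₂)³ = (0.023) / (2.4)³ = 0.0017
Qp = 0.0017 < Kp = 0.014, so the forward reaction proceeds.

forward (toward products)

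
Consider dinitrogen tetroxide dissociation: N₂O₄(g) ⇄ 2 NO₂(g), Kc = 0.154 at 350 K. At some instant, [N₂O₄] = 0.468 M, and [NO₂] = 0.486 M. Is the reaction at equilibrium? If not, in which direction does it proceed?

Qc = [NO₂]² / [N₂O₄] = (0.486)² / (0.468) = 0.505
Qc = 0.505 > Kc = 0.154, so the reverse reaction proceeds.

in the reverse direction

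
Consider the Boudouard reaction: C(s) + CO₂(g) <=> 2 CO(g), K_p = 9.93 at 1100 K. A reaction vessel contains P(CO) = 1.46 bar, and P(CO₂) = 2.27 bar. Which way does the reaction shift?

toward products

(C is a pure solid — omitted from Q_p.)
Q_p = P(CO)² / P(CO₂) = (1.46)² / (2.27) = 0.939
Q_p = 0.939 < K_p = 9.93, so the forward reaction proceeds.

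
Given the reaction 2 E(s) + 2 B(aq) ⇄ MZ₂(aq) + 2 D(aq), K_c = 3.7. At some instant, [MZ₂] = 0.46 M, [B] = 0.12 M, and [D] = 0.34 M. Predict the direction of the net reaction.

at equilibrium

(E is a pure solid — omitted from Q_c.)
Q_c = [MZ₂]·[D]² / [B]² = (0.46)·(0.34)² / (0.12)² = 3.7
Q_c = 3.7 = K_c, so the system is already at equilibrium.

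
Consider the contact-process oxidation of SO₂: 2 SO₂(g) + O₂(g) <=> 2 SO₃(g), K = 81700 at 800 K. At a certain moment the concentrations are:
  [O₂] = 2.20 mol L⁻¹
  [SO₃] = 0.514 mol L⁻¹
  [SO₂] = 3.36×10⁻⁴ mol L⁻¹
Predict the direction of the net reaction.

Q = [SO₃]² / ([SO₂]²·[O₂]) = (0.514)² / ((3.36×10⁻⁴)²·(2.20)) = 1.06×10⁶
Q = 1.06×10⁶ > K = 81700, so the reverse reaction proceeds.

in the reverse direction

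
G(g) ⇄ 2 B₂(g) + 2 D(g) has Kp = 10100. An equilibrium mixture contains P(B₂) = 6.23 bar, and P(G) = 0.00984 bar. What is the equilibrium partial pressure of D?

At equilibrium, Kp = P(B₂)²·P(D)² / P(G) = 10100.
(6.23)²·(P(D))² / (0.00984) = 10100
P(D)² = 2.56 ⇒ P(D) = 1.60 bar

P(D) = 1.60 bar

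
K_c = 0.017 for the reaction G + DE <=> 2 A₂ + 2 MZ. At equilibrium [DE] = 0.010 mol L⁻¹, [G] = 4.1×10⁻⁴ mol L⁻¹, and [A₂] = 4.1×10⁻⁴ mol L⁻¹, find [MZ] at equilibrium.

[MZ] = 0.64 mol L⁻¹

At equilibrium, K_c = [A₂]²·[MZ]² / ([G]·[DE]) = 0.017.
(4.1×10⁻⁴)²·([MZ])² / ((4.1×10⁻⁴)·(0.010)) = 0.017
[MZ]² = 0.415 ⇒ [MZ] = 0.64 mol L⁻¹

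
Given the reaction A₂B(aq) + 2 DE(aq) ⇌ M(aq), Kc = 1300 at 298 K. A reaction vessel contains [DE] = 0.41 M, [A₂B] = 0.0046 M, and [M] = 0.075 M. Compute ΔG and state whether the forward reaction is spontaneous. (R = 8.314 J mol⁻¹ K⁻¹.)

Qc = [M] / ([A₂B]·[DE]²) = (0.075) / ((0.0046)·(0.41)²) = 97.0
ΔG = RT ln(Qc/Kc) = (8.314 J mol⁻¹ K⁻¹)(298 K) × ln(97.0/1300)
   = (2.478 kJ/mol)(-2.595) = -6.43 kJ/mol
ΔG < 0, so the forward reaction is spontaneous (proceeds forward).

ΔG = -6.43 kJ/mol; the forward reaction is spontaneous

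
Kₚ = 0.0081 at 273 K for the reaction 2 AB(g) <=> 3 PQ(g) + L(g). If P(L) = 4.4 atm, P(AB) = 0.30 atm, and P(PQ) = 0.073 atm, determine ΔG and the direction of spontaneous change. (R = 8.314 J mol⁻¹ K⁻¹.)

Qₚ = P(PQ)³·P(L) / P(AB)² = (0.073)³·(4.4) / (0.30)² = 0.0190
ΔG = RT ln(Qₚ/Kₚ) = (8.314 J mol⁻¹ K⁻¹)(273 K) × ln(0.0190/0.0081)
   = (2.270 kJ/mol)(0.8526) = 1.94 kJ/mol
ΔG > 0, so the forward reaction is non-spontaneous (proceeds in reverse).

ΔG = 1.94 kJ/mol; the forward reaction is non-spontaneous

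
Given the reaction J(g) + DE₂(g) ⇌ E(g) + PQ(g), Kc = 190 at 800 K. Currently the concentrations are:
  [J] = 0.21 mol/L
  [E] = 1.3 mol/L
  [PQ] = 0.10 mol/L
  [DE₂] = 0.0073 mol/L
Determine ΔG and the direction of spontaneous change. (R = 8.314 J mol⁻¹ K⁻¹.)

ΔG = -5.37 kJ/mol; the forward reaction is spontaneous

Qc = [E]·[PQ] / ([J]·[DE₂]) = (1.3)·(0.10) / ((0.21)·(0.0073)) = 84.8
ΔG = RT ln(Qc/Kc) = (8.314 J mol⁻¹ K⁻¹)(800 K) × ln(84.8/190)
   = (6.651 kJ/mol)(-0.8067) = -5.37 kJ/mol
ΔG < 0, so the forward reaction is spontaneous (proceeds forward).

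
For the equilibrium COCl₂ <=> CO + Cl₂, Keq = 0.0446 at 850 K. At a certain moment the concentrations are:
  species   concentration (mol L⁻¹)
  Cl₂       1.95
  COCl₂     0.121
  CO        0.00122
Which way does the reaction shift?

forward (toward products)

Q = [CO]·[Cl₂] / [COCl₂] = (0.00122)·(1.95) / (0.121) = 0.0197
Q = 0.0197 < Keq = 0.0446, so the forward reaction proceeds.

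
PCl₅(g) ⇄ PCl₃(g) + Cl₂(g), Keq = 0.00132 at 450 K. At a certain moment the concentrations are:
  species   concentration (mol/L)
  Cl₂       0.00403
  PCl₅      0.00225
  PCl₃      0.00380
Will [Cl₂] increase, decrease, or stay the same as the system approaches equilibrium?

Q = [PCl₃]·[Cl₂] / [PCl₅] = (0.00380)·(0.00403) / (0.00225) = 0.00681
Q = 0.00681 > Keq = 0.00132: net reverse reaction.
Cl₂ is a product, so it decreases.

decrease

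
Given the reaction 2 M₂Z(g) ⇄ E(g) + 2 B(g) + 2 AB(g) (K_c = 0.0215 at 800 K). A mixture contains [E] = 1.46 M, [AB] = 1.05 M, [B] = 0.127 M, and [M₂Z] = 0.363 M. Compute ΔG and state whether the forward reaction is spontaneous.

ΔG = 14.7 kJ/mol; the forward reaction is non-spontaneous

Q_c = [E]·[B]²·[AB]² / [M₂Z]² = (1.46)·(0.127)²·(1.05)² / (0.363)² = 0.197
ΔG = RT ln(Q_c/K_c) = (8.314 J mol⁻¹ K⁻¹)(800 K) × ln(0.197/0.0215)
   = (6.651 kJ/mol)(2.215) = 14.7 kJ/mol
ΔG > 0, so the forward reaction is non-spontaneous (proceeds in reverse).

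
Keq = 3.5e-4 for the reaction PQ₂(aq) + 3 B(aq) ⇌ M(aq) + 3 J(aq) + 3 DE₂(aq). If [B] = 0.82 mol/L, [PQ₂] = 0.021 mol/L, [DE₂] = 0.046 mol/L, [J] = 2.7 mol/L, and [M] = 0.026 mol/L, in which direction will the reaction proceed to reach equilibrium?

reverse (toward reactants)

Q = [M]·[J]³·[DE₂]³ / ([PQ₂]·[B]³) = (0.026)·(2.7)³·(0.046)³ / ((0.021)·(0.82)³) = 0.0043
Q = 0.0043 > Keq = 3.5e-4, so the reverse reaction proceeds.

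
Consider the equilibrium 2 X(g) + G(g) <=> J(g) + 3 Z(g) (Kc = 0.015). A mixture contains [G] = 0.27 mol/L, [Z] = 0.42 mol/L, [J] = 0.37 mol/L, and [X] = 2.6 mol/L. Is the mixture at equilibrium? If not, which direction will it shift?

Qc = [J]·[Z]³ / ([X]²·[G]) = (0.37)·(0.42)³ / ((2.6)²·(0.27)) = 0.015
Qc = 0.015 = Kc; the system is at equilibrium.

yes, at equilibrium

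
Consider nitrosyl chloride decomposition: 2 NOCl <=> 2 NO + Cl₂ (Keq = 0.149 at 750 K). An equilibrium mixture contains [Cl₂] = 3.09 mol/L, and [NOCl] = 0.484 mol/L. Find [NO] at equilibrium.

[NO] = 0.106 mol/L

At equilibrium, Keq = [NO]²·[Cl₂] / [NOCl]² = 0.149.
([NO])²·(3.09) / (0.484)² = 0.149
[NO]² = 0.0113 ⇒ [NO] = 0.106 mol/L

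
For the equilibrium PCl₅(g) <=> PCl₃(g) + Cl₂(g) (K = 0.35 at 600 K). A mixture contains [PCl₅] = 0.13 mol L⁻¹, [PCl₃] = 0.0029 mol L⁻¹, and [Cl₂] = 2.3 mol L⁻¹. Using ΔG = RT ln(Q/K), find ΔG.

Q = [PCl₃]·[Cl₂] / [PCl₅] = (0.0029)·(2.3) / (0.13) = 0.0513
ΔG = RT ln(Q/K) = (8.314 J mol⁻¹ K⁻¹)(600 K) × ln(0.0513/0.35)
   = (4.988 kJ/mol)(-1.920) = -9.58 kJ/mol
ΔG < 0, so the forward reaction is spontaneous (proceeds forward).

ΔG = -9.58 kJ/mol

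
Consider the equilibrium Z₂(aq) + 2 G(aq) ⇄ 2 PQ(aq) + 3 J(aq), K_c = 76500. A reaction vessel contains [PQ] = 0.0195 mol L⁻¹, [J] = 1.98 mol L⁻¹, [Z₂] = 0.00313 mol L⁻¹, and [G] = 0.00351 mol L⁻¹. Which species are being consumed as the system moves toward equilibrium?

Q_c = [PQ]²·[J]³ / ([Z₂]·[G]²) = (0.0195)²·(1.98)³ / ((0.00313)·(0.00351)²) = 76500
Q_c = 76500 = K_c; the system is at equilibrium.

none (at equilibrium)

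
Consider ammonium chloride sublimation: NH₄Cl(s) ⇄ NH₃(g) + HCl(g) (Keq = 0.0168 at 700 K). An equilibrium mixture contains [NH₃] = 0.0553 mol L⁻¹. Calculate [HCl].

(NH₄Cl is a pure solid — omitted from Keq.)
At equilibrium, Keq = [NH₃]·[HCl] = 0.0168.
(0.0553)·([HCl]) = 0.0168
[HCl] = 0.304 mol L⁻¹

[HCl] = 0.304 mol L⁻¹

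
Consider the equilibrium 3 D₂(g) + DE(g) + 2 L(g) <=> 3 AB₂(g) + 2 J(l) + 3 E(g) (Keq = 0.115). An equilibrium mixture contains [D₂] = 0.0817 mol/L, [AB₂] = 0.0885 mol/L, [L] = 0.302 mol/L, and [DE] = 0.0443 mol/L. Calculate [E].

(J is a pure liquid — omitted from Keq.)
At equilibrium, Keq = [AB₂]³·[E]³ / ([D₂]³·[DE]·[L]²) = 0.115.
(0.0885)³·([E])³ / ((0.0817)³·(0.0443)·(0.302)²) = 0.115
[E]³ = 3.66×10⁻⁴ ⇒ [E] = 0.0715 mol/L

[E] = 0.0715 mol/L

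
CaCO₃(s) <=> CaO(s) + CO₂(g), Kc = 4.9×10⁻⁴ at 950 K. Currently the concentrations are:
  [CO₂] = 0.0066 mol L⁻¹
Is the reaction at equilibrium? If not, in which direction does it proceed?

toward reactants

(CaCO₃, CaO are pure solids — omitted from Qc.)
Qc = [CO₂] = 0.0066
Qc = 0.0066 > Kc = 4.9×10⁻⁴, so the reverse reaction proceeds.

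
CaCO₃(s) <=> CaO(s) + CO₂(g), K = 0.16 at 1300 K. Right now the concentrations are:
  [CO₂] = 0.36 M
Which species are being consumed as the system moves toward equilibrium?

CaO, CO₂ (products)

(CaCO₃, CaO are pure solids — omitted from Q.)
Q = [CO₂] = 0.36
Q = 0.36 > K = 0.16: net reverse reaction.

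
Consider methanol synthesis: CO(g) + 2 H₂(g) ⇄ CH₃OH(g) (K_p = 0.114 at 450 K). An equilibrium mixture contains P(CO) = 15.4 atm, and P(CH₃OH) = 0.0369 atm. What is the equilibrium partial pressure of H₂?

At equilibrium, K_p = P(CH₃OH) / (P(CO)·P(H₂)²) = 0.114.
(0.0369) / ((15.4)·(P(H₂))²) = 0.114
P(H₂)² = 0.0210 ⇒ P(H₂) = 0.145 atm

P(H₂) = 0.145 atm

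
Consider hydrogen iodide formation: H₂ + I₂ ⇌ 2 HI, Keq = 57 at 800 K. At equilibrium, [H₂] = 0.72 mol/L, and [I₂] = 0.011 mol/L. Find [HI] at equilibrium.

At equilibrium, Keq = [HI]² / ([H₂]·[I₂]) = 57.
([HI])² / ((0.72)·(0.011)) = 57
[HI]² = 0.451 ⇒ [HI] = 0.67 mol/L

[HI] = 0.67 mol/L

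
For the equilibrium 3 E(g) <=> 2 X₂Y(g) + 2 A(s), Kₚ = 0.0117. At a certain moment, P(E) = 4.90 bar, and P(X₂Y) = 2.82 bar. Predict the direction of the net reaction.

to the left

(A is a pure solid — omitted from Qₚ.)
Qₚ = P(X₂Y)² / P(E)³ = (2.82)² / (4.90)³ = 0.0676
Qₚ = 0.0676 > Kₚ = 0.0117, so the reverse reaction proceeds.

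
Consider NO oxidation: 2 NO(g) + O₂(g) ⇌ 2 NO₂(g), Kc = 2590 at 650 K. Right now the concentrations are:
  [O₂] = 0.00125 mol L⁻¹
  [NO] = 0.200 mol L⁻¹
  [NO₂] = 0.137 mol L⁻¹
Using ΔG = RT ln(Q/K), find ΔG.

Qc = [NO₂]² / ([NO]²·[O₂]) = (0.137)² / ((0.200)²·(0.00125)) = 375
ΔG = RT ln(Qc/Kc) = (8.314 J mol⁻¹ K⁻¹)(650 K) × ln(375/2590)
   = (5.404 kJ/mol)(-1.932) = -10.4 kJ/mol
ΔG < 0, so the forward reaction is spontaneous (proceeds forward).

ΔG = -10.4 kJ/mol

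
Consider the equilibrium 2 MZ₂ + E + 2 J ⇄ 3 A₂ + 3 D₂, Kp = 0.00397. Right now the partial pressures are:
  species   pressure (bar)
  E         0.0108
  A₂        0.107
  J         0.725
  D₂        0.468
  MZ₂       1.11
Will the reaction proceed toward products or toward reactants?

to the left

Qp = P(A₂)³·P(D₂)³ / (P(MZ₂)²·P(E)·P(J)²) = (0.107)³·(0.468)³ / ((1.11)²·(0.0108)·(0.725)²) = 0.0180
Qp = 0.0180 > Kp = 0.00397, so the reverse reaction proceeds.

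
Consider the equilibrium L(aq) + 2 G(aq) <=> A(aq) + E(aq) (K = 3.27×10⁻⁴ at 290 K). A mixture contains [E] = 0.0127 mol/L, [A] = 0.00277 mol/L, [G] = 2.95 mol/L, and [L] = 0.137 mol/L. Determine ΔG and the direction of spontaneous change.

ΔG = -5.80 kJ/mol; the forward reaction is spontaneous

Q = [A]·[E] / ([L]·[G]²) = (0.00277)·(0.0127) / ((0.137)·(2.95)²) = 2.95×10⁻⁵
ΔG = RT ln(Q/K) = (8.314 J mol⁻¹ K⁻¹)(290 K) × ln(2.95×10⁻⁵/3.27×10⁻⁴)
   = (2.411 kJ/mol)(-2.406) = -5.80 kJ/mol
ΔG < 0, so the forward reaction is spontaneous (proceeds forward).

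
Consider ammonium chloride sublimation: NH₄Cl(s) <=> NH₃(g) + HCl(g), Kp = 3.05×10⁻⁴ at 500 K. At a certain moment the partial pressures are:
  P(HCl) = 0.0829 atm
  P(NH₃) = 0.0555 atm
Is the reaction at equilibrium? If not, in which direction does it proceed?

reverse (toward reactants)

(NH₄Cl is a pure solid — omitted from Qp.)
Qp = P(NH₃)·P(HCl) = (0.0555)·(0.0829) = 0.00460
Qp = 0.00460 > Kp = 3.05×10⁻⁴, so the reverse reaction proceeds.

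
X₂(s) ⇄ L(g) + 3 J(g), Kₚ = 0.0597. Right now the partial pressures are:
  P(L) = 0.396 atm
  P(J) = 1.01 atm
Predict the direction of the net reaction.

reverse (toward reactants)

(X₂ is a pure solid — omitted from Qₚ.)
Qₚ = P(L)·P(J)³ = (0.396)·(1.01)³ = 0.408
Qₚ = 0.408 > Kₚ = 0.0597, so the reverse reaction proceeds.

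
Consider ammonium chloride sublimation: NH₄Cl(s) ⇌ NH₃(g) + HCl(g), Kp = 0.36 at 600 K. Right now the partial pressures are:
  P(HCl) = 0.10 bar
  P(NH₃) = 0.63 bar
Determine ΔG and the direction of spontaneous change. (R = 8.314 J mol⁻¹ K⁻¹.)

(NH₄Cl is a pure solid — omitted from Qp.)
Qp = P(NH₃)·P(HCl) = (0.63)·(0.10) = 0.0630
ΔG = RT ln(Qp/Kp) = (8.314 J mol⁻¹ K⁻¹)(600 K) × ln(0.0630/0.36)
   = (4.988 kJ/mol)(-1.743) = -8.69 kJ/mol
ΔG < 0, so the forward reaction is spontaneous (proceeds forward).

ΔG = -8.69 kJ/mol; the forward reaction is spontaneous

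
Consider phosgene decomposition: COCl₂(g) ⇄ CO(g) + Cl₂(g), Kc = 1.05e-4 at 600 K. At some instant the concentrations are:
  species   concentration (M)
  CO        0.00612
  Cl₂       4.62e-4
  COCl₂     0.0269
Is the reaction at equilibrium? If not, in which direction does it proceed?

at equilibrium

Qc = [CO]·[Cl₂] / [COCl₂] = (0.00612)·(4.62e-4) / (0.0269) = 1.05e-4
Qc = 1.05e-4 = Kc, so the system is already at equilibrium.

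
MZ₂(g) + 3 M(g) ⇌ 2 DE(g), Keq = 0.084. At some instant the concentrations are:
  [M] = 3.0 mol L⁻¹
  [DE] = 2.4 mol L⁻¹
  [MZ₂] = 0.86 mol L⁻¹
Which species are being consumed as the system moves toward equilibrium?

Q = [DE]² / ([MZ₂]·[M]³) = (2.4)² / ((0.86)·(3.0)³) = 0.25
Q = 0.25 > Keq = 0.084: net reverse reaction.

DE (products)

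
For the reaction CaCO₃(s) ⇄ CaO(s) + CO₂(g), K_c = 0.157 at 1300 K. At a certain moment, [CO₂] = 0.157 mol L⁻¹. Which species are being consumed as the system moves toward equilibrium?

(CaCO₃, CaO are pure solids — omitted from Q_c.)
Q_c = [CO₂] = 0.157
Q_c = 0.157 = K_c; the system is at equilibrium.

none (at equilibrium)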